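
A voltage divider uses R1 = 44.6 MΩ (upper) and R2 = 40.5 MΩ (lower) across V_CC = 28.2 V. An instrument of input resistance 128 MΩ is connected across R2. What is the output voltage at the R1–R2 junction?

First combine the lower leg with the load: R2 ‖ R_L = 30.77 MΩ.
Now apply the divider: V_out = 28.2 × 0.4082 = 11.51 V.

V_out ≈ 11.5 V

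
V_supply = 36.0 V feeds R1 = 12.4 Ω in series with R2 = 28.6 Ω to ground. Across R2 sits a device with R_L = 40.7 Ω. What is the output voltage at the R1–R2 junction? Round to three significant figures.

First combine the lower leg with the load: R2 ‖ R_L = 16.80 Ω.
Then V_out = V_supply · R2'/(R1 + R2') = 36.0 × 16.80/29.20 = 20.71 V.

V_out ≈ 20.7 V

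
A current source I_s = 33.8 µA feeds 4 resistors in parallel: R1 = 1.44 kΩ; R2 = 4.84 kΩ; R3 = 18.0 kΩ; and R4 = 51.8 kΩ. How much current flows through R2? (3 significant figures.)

Total conductance ΣG = 1/1.44 + 1/4.84 + 1/18.0 + 1/51.8 = 0.9759 (units of 1/kΩ).
By the current-divider rule, I = I_s · G_k/ΣG = 33.8 × 0.2117 = 7.156 µA.

I ≈ 7.16 µA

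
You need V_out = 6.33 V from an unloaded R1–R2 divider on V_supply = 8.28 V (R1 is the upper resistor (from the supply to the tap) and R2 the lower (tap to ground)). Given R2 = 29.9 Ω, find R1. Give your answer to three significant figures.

Required fraction k = V_out/V_supply = 0.7645.
So R1 = R2 · (V_supply/V_out − 1) = 29.9 × (8.28/6.33 − 1) = 29.9 × 0.3081 = 9.211 Ω.

R1 ≈ 9.21 Ω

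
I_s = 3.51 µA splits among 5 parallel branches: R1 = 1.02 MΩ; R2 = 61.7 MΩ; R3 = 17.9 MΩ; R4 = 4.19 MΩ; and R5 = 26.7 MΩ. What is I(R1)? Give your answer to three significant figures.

Conductances: ΣG = 1/1.02 + 1/61.7 + 1/17.9 + 1/4.19 + 1/26.7 = 1.329 (1/MΩ).
Current divider: I(R1) = I_s · G_k/ΣG = 3.51 × (0.9804/1.329) = 3.51 × 0.7379 = 2.590 µA.

I ≈ 2.59 µA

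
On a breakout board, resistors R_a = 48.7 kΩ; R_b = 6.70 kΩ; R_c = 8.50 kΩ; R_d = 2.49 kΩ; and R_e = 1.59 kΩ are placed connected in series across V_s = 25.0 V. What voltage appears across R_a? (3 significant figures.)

ΣR = 48.7 + 6.70 + 8.50 + 2.49 + 1.59 = 67.98 kΩ.
V = V_s · R/ΣR = 25.0 × 0.7164 = 17.91 V.

V ≈ 17.9 V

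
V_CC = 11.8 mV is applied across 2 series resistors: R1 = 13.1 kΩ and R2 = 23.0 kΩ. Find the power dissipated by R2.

P ≈ 2.46 nW

The common current is I = 11.8/36.10 = 0.3269 µA.
V(R2) = I·R = 7.518 mV; P = V·I = 7.518 × 0.3269 = 2.457 nW.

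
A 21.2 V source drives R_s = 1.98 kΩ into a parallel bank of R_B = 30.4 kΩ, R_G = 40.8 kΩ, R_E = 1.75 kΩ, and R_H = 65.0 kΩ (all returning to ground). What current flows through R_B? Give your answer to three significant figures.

Equivalent of the parallel group: R_p = 1.552 kΩ.
V_A by voltage divider: V_A = 21.2 × 1.552/(1.98 + 1.552) = 9.316 V.
Branch current I = V_A/R_B = 9.316/30.4 = 0.3065 mA.

I ≈ 0.306 mA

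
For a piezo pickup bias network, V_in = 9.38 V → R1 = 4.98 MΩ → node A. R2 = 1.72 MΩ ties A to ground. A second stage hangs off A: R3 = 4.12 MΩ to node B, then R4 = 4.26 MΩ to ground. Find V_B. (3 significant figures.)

Node A sees R2 in parallel with the series input of stage 2, R3 + R4 = 8.380 MΩ.
R2 ‖ (R3+R4) = 1.427 MΩ.
V_A = 9.38 × 1.427/(4.98 + 1.427) = 2.089 V.
V_B = V_A × 0.5084 = 1.062 V.

V_B ≈ 1.06 V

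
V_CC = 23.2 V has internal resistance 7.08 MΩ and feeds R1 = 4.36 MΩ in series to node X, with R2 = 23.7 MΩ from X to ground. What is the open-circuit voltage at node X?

V_th ≈ 15.6 V

R1' = 7.08 + 4.36 = 11.44 MΩ (source resistance + R1).
Open-circuit (no load on X): V_th = V_CC · R2/(R1' + R2) = 23.2 × 23.7/(11.44 + 23.7) = 15.65 V.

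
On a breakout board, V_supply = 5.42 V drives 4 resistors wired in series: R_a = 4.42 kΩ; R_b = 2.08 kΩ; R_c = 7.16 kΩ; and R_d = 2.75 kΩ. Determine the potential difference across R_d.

V ≈ 0.908 V

ΣR = 4.42 + 2.08 + 7.16 + 2.75 = 16.41 kΩ.
V = V_supply · R/ΣR = 5.42 × 0.1676 = 0.9083 V.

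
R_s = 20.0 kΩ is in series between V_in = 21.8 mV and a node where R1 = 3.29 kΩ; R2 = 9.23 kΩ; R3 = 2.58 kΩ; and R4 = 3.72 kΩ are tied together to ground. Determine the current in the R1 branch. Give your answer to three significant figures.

Parallel bank: R_p = 1/(1/3.29 + 1/9.23 + 1/2.58 + 1/3.72) = 0.9357 kΩ.
Node voltage V_A = V_in · R_p/(R_s + R_p) = 21.8 × 0.04469 = 0.9743 mV.
I(R1) = V_A / R1 = 0.9743/3.29 = 0.2962 µA.
(Equivalently: I_total = 1.041 µA, then current-divider fraction G_k/ΣG = 0.2844.)

I ≈ 0.296 µA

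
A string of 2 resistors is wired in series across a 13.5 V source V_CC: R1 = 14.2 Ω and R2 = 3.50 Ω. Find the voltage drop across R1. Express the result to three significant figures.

Series total: ΣR = 14.2 + 3.50 = 17.70 Ω.
Voltage divider: V = V_CC · (14.20 / 17.70) = 13.5 × 0.8023 = 10.83 V.

V ≈ 10.8 V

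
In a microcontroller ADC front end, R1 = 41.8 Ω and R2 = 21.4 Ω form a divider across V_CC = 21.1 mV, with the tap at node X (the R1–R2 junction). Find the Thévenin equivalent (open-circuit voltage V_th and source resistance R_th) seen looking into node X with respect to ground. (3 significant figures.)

V_th is the unloaded tap voltage: V_CC · R2/(R1+R2) = 21.1 × 0.3386 = 7.145 mV.
Looking into X with the source shorted: R_th = R1·R2/(R1+R2) = 41.80 × 21.4/63.20 = 14.15 Ω.

V_th ≈ 7.14 mV, R_th ≈ 14.2 Ω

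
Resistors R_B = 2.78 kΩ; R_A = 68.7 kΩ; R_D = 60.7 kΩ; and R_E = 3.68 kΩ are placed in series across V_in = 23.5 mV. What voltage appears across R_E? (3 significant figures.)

V ≈ 0.637 mV

ΣR = 2.78 + 68.7 + 60.7 + 3.68 = 135.9 kΩ.
Voltage divider: V = V_in · (3.680 / 135.9) = 23.5 × 0.02709 = 0.6365 mV.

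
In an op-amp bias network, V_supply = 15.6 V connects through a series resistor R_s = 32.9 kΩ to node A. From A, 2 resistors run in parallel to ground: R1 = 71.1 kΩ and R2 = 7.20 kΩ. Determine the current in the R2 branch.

Combine the parallel branches: R_p = (1/71.1 + 1/7.20)⁻¹ = 6.538 kΩ.
V_A by voltage divider: V_A = 15.6 × 6.538/(32.9 + 6.538) = 2.586 V.
Branch current I = V_A/R2 = 2.586/7.20 = 0.3592 mA.

I ≈ 0.359 mA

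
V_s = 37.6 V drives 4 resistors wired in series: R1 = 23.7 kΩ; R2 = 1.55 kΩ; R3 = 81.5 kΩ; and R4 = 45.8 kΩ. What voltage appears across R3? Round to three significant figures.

V ≈ 20.1 V

ΣR = 23.7 + 1.55 + 81.5 + 45.8 = 152.5 kΩ.
Voltage divider: V = V_s · (81.50 / 152.5) = 37.6 × 0.5343 = 20.09 V.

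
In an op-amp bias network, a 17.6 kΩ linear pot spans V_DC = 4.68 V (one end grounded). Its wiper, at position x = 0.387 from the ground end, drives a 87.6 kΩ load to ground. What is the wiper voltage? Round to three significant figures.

Lower segment x·R_p = 6.811 kΩ; upper segment (1−x)·R_p = 10.79 kΩ.
(x·R_p) ‖ R_L = 6.320 kΩ.
Loaded-divider output: V_out = 4.68 × 0.3694 = 1.729 V.

V_out ≈ 1.73 V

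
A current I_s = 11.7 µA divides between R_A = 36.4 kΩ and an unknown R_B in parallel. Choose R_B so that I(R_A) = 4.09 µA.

R_B ≈ 19.6 kΩ

The fraction through R_A equals R_B/(R_A+R_B).
4.09/11.7 = R_B/(R_A + R_B) → R_B = R_A · (0.3496)/(1 − 0.3496) = 36.4 × 0.5375 = 19.56 kΩ.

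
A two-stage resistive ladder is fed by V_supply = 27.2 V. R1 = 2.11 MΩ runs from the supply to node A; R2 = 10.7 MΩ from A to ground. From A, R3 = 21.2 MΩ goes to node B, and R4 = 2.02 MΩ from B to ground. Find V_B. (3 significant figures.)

V_B ≈ 1.84 V

The second stage (R3 + R4 = 23.22 MΩ) loads node A in parallel with R2.
Effective lower resistance at A: R2 ‖ 23.22 = 7.325 MΩ.
First divider: V_A = V_supply · 7.325/(2.11 + 7.325) = 21.12 V.
Stage 2 is unloaded, so V_B = V_A · R4/(R3+R4) = 21.12 × 2.02/23.22 = 1.837 V.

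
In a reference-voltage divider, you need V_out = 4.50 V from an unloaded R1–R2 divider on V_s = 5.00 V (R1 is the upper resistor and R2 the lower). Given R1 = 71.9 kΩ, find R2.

Required fraction k = V_out/V_s = 0.9000.
R2 = R1 · 0.9000/(1 − 0.9000) = 647.1 kΩ.

R2 ≈ 647 kΩ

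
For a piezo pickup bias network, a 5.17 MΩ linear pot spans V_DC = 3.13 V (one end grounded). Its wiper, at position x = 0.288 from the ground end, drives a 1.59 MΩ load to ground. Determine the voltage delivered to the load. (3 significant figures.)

V_out ≈ 0.541 V

Lower segment x·R_p = 1.489 MΩ; upper segment (1−x)·R_p = 3.681 MΩ.
R_L loads the lower segment: effective lower R = 0.7689 MΩ.
Then V_out = V_DC · 0.7689/(3.681 + 0.7689) = 0.5408 V.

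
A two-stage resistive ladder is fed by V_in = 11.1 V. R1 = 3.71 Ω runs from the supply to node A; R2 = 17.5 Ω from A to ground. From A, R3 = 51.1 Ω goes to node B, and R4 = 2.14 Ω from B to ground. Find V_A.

V_A ≈ 8.66 V

Looking into the second stage from A: R3 + R4 = 53.24 Ω appears in parallel with R2.
R2 ‖ (R3+R4) = 13.17 Ω.
So V_A = 11.1 × 0.7802 = 8.660 V.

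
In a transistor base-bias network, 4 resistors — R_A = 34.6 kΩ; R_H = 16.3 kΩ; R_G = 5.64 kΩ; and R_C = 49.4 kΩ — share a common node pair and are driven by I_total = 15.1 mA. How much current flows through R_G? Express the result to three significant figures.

Conductances: ΣG = 1/34.6 + 1/16.3 + 1/5.64 + 1/49.4 = 0.2878 (1/kΩ).
By the current-divider rule, I = I_total · G_k/ΣG = 15.1 × 0.6161 = 9.303 mA.

I ≈ 9.30 mA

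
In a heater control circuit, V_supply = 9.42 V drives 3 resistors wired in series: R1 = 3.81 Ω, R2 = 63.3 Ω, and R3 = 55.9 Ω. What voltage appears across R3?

ΣR = 3.81 + 63.3 + 55.9 = 123.0 Ω.
V = V_supply · R/ΣR = 9.42 × 0.4544 = 4.281 V.

V ≈ 4.28 V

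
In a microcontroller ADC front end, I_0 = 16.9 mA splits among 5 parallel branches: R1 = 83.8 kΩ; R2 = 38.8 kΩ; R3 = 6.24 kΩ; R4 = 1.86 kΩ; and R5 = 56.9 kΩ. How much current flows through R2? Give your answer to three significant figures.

I ≈ 0.578 mA

ΣG = 1/83.8 + 1/38.8 + 1/6.24 + 1/1.86 + 1/56.9 = 0.7532.
Current divider: I(R2) = I_0 · G_k/ΣG = 16.9 × (0.02577/0.7532) = 16.9 × 0.03422 = 0.5783 mA.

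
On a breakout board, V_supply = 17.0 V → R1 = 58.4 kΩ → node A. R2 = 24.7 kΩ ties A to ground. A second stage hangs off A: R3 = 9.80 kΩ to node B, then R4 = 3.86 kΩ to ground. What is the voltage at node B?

Node A sees R2 in parallel with the series input of stage 2, R3 + R4 = 13.66 kΩ.
Effective lower resistance at A: R2 ‖ 13.66 = 8.796 kΩ.
First divider: V_A = V_supply · 8.796/(58.4 + 8.796) = 2.225 V.
Stage 2 is unloaded, so V_B = V_A · R4/(R3+R4) = 2.225 × 3.86/13.66 = 0.6288 V.

V_B ≈ 0.629 V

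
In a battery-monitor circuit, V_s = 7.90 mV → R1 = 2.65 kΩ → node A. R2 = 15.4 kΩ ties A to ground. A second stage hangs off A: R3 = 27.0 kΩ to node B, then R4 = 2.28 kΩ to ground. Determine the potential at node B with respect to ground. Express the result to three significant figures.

Node A sees R2 in parallel with the series input of stage 2, R3 + R4 = 29.28 kΩ.
Effective lower resistance at A: R2 ‖ 29.28 = 10.09 kΩ.
V_A = 7.90 × 10.09/(2.65 + 10.09) = 6.257 mV.
Stage 2 is unloaded, so V_B = V_A · R4/(R3+R4) = 6.257 × 2.28/29.28 = 0.4872 mV.

V_B ≈ 0.487 mV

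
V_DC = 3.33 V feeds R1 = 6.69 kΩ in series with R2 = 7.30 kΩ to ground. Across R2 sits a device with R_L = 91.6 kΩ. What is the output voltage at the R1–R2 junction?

R2 ‖ R_L = (7.30 × 91.6)/(7.30 + 91.6) = 6.761 kΩ.
Now apply the divider: V_out = 3.33 × 0.5026 = 1.674 V.
(Unloaded it would be 1.74 V; the load pulls it down.)

V_out ≈ 1.67 V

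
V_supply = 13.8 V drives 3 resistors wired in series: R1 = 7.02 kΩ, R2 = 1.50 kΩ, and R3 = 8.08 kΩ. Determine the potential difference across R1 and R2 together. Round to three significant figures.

V ≈ 7.08 V

Total series resistance ΣR = 7.02 + 1.50 + 8.08 = 16.60 kΩ.
R_{R1..R2} = 7.02 + 1.50 = 8.520 kΩ.
By the voltage-divider rule, V = 13.8 × 8.520/16.60 = 7.083 V.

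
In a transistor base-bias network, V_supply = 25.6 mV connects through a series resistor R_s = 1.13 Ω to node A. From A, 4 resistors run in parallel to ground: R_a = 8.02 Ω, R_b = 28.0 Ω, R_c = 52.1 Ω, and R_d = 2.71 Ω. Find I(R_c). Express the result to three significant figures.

Equivalent of the parallel group: R_p = 1.823 Ω.
Node voltage V_A = V_supply · R_p/(R_s + R_p) = 25.6 × 0.6173 = 15.80 mV.
I(R_c) = V_A / R_c = 15.80/52.1 = 0.3033 mA.

I ≈ 0.303 mA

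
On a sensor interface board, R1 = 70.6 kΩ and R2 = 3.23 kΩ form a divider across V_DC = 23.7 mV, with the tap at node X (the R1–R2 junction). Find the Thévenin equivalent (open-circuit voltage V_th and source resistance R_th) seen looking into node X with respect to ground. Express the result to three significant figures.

V_th ≈ 1.04 mV, R_th ≈ 3.09 kΩ

V_th is the unloaded tap voltage: V_DC · R2/(R1+R2) = 23.7 × 0.04375 = 1.037 mV.
Looking into X with the source shorted: R_th = R1·R2/(R1+R2) = 70.60 × 3.23/73.83 = 3.089 kΩ.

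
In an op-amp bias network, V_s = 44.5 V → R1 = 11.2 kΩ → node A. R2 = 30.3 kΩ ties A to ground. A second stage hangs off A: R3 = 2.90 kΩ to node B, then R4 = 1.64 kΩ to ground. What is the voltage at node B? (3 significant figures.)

V_B ≈ 4.19 V

Node A sees R2 in parallel with the series input of stage 2, R3 + R4 = 4.540 kΩ.
Effective lower resistance at A: R2 ‖ 4.540 = 3.948 kΩ.
V_A = 44.5 × 3.948/(11.2 + 3.948) = 11.60 V.
V_B = V_A × 0.3612 = 4.190 V.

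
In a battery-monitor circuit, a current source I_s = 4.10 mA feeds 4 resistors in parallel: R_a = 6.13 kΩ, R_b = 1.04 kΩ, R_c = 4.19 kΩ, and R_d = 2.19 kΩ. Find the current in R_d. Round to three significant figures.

Conductances: ΣG = 1/6.13 + 1/1.04 + 1/4.19 + 1/2.19 = 1.820 (1/kΩ).
Current divider: I(R_d) = I_s · G_k/ΣG = 4.10 × (0.4566/1.820) = 4.10 × 0.2509 = 1.029 mA.

I ≈ 1.03 mA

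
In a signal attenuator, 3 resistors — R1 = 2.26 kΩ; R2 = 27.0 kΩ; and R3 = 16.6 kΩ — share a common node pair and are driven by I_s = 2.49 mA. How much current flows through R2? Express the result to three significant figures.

ΣG = 1/2.26 + 1/27.0 + 1/16.6 = 0.5398.
By the current-divider rule, I = I_s · G_k/ΣG = 2.49 × 0.06862 = 0.1709 mA.

I ≈ 0.171 mA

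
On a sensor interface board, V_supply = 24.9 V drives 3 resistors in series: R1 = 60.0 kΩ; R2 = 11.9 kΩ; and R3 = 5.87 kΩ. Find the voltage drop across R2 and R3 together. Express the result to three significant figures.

Total series resistance ΣR = 60.0 + 11.9 + 5.87 = 77.77 kΩ.
R_{R2..R3} = 11.9 + 5.87 = 17.77 kΩ.
Voltage divider: V = V_supply · (17.77 / 77.77) = 24.9 × 0.2285 = 5.690 V.

V ≈ 5.69 V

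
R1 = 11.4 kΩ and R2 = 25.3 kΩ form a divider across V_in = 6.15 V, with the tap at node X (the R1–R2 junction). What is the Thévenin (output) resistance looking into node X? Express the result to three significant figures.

Looking into X with the source shorted: R_th = R1·R2/(R1+R2) = 11.40 × 25.3/36.70 = 7.859 kΩ.

R_th ≈ 7.86 kΩ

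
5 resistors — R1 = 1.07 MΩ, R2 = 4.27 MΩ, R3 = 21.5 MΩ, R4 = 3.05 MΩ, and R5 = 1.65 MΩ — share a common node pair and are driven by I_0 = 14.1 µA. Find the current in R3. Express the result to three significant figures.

Conductances: ΣG = 1/1.07 + 1/4.27 + 1/21.5 + 1/3.05 + 1/1.65 = 2.149 (1/MΩ).
R3 takes the fraction G_k/ΣG = 0.04651/2.149 = 0.02164, so I = 14.1 × 0.02164 = 0.3051 µA.

I ≈ 0.305 µA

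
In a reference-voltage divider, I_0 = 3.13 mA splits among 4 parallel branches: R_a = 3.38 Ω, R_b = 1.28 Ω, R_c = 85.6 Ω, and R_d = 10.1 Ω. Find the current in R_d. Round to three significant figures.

Total conductance ΣG = 1/3.38 + 1/1.28 + 1/85.6 + 1/10.1 = 1.188 (units of 1/Ω).
By the current-divider rule, I = I_0 · G_k/ΣG = 3.13 × 0.08336 = 0.2609 mA.

I ≈ 0.261 mA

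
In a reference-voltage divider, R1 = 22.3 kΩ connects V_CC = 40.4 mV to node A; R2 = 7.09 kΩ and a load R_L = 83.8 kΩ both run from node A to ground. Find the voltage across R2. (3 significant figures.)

First combine the lower leg with the load: R2 ‖ R_L = 6.537 kΩ.
Voltage divider with the loaded lower leg: V_out = 40.4 × 6.537/(22.3 + 6.537) = 40.4 × 0.2267 = 9.158 mV.

V_out ≈ 9.16 mV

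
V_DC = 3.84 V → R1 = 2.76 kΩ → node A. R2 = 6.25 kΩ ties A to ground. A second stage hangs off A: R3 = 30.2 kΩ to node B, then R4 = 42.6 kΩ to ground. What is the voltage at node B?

Node A sees R2 in parallel with the series input of stage 2, R3 + R4 = 72.80 kΩ.
Effective lower resistance at A: R2 ‖ 72.80 = 5.756 kΩ.
So V_A = 3.84 × 0.6759 = 2.595 V.
Stage 2 is unloaded, so V_B = V_A · R4/(R3+R4) = 2.595 × 42.6/72.80 = 1.519 V.

V_B ≈ 1.52 V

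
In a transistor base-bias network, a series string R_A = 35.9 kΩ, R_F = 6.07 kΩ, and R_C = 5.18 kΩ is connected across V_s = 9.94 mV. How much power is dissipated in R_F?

P ≈ 0.270 nW

Series current I = V_s/ΣR = 9.94/47.15 = 0.2108 µA.
P = I²R = 0.04444 × 6.07 = 0.2698 nW.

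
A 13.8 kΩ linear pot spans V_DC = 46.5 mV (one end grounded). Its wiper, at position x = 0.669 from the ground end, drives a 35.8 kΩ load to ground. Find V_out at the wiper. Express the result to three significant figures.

V_out ≈ 28.7 mV

Lower segment x·R_p = 9.232 kΩ; upper segment (1−x)·R_p = 4.568 kΩ.
R_L loads the lower segment: effective lower R = 7.339 kΩ.
Loaded-divider output: V_out = 46.5 × 0.6164 = 28.66 mV.
(Unloaded: V_out = x·V_DC = 31.1 mV.)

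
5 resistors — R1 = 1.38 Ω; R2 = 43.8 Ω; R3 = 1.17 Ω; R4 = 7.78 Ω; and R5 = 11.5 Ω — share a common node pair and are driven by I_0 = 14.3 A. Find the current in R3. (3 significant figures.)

ΣG = 1/1.38 + 1/43.8 + 1/1.17 + 1/7.78 + 1/11.5 = 1.818.
Current divider: I(R3) = I_0 · G_k/ΣG = 14.3 × (0.8547/1.818) = 14.3 × 0.4702 = 6.724 A.

I ≈ 6.72 A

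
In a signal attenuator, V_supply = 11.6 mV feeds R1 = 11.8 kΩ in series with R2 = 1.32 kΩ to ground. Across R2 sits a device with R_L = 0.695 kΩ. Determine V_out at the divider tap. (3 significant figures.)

R2 ‖ R_L = (1.32 × 0.695)/(1.32 + 0.695) = 0.4553 kΩ.
Then V_out = V_supply · R2'/(R1 + R2') = 11.6 × 0.4553/12.26 = 0.4309 mV.

V_out ≈ 0.431 mV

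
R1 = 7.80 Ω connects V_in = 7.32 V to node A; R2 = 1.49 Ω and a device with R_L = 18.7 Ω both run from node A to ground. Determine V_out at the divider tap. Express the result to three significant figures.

The load sits in parallel with R2, giving an effective lower resistance R2' = R2·R_L/(R2+R_L) = 1.380 Ω.
Then V_out = V_in · R2'/(R1 + R2') = 7.32 × 1.380/9.180 = 1.100 V.
(Unloaded it would be 1.17 V; the load pulls it down.)

V_out ≈ 1.10 V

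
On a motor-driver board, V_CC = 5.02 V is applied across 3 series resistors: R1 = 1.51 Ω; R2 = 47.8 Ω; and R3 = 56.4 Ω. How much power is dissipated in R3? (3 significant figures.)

ΣR = 105.7 Ω → I = 5.02/105.7 = 0.04749 A.
V(R3) = I·R = 2.678 V; P = V·I = 2.678 × 0.04749 = 0.1272 W.

P ≈ 0.127 W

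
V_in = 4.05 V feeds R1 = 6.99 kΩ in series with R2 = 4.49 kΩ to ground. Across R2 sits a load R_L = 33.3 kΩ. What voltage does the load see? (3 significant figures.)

V_out ≈ 1.46 V

The load sits in parallel with R2, giving an effective lower resistance R2' = R2·R_L/(R2+R_L) = 3.957 kΩ.
Now apply the divider: V_out = 4.05 × 0.3614 = 1.464 V.
(Unloaded it would be 1.58 V; the load pulls it down.)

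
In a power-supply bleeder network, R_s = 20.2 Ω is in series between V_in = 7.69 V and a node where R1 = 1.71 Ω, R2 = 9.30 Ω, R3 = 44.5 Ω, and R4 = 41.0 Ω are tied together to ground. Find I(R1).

I ≈ 0.282 A

Equivalent of the parallel group: R_p = 1.353 Ω.
Node voltage V_A = V_in · R_p/(R_s + R_p) = 7.69 × 0.06277 = 0.4827 V.
I(R1) = V_A / R1 = 0.4827/1.71 = 0.2823 A.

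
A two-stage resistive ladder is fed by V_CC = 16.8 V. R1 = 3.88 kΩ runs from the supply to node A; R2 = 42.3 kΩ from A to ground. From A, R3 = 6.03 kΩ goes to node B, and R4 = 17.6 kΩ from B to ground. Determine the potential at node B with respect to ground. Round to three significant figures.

V_B ≈ 9.96 V

Looking into the second stage from A: R3 + R4 = 23.63 kΩ appears in parallel with R2.
Effective lower resistance at A: R2 ‖ 23.63 = 15.16 kΩ.
First divider: V_A = V_CC · 15.16/(3.88 + 15.16) = 13.38 V.
Then the unloaded second divider: V_B = V_A × R4/(R3+R4) = 13.38 × 0.7448 = 9.963 V.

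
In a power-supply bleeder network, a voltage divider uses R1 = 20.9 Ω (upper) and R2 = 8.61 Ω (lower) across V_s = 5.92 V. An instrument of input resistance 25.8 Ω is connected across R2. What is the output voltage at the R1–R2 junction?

V_out ≈ 1.40 V

First combine the lower leg with the load: R2 ‖ R_L = 6.456 Ω.
Now apply the divider: V_out = 5.92 × 0.2360 = 1.397 V.
(Unloaded it would be 1.73 V; the load pulls it down.)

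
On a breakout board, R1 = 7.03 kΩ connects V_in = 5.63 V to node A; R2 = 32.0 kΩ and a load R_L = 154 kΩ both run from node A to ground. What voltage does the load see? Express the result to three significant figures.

V_out ≈ 4.45 V

R2 ‖ R_L = (32.0 × 154)/(32.0 + 154) = 26.49 kΩ.
Then V_out = V_in · R2'/(R1 + R2') = 5.63 × 26.49/33.52 = 4.449 V.
(Unloaded it would be 4.62 V; the load pulls it down.)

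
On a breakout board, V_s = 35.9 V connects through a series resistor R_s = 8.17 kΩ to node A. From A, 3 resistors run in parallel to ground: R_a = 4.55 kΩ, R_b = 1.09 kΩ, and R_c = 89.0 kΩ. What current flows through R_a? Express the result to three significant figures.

Combine the parallel branches: R_p = (1/4.55 + 1/1.09 + 1/89.0)⁻¹ = 0.8707 kΩ.
V_A by voltage divider: V_A = 35.9 × 0.8707/(8.17 + 0.8707) = 3.458 V.
I(R_a) = V_A / R_a = 3.458/4.55 = 0.7599 mA.

I ≈ 0.760 mA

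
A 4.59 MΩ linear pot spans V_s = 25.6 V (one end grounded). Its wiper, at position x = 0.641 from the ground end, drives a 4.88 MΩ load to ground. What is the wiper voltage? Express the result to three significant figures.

Lower segment x·R_p = 2.942 MΩ; upper segment (1−x)·R_p = 1.648 MΩ.
Lower segment in parallel with the load: 2.942 ‖ 4.88 = 1.836 MΩ.
Then V_out = V_s · 1.836/(1.648 + 1.836) = 13.49 V.
(Unloaded: V_out = x·V_s = 16.4 V.)

V_out ≈ 13.5 V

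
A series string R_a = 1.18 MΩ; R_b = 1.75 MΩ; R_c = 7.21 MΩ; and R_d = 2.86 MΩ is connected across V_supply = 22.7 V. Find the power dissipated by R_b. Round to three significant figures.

P ≈ 5.34 µW

ΣR = 13.00 MΩ → I = 22.7/13.00 = 1.746 µA.
V(R_b) = I·R = 3.056 V; P = V·I = 3.056 × 1.746 = 5.336 µW.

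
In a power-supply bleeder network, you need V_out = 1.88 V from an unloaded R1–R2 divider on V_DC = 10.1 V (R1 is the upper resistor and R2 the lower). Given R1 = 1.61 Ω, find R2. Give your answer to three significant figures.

R2 ≈ 0.368 Ω

Required fraction k = V_out/V_DC = 0.1861.
R2 = R1 · 0.1861/(1 − 0.1861) = 0.3682 Ω.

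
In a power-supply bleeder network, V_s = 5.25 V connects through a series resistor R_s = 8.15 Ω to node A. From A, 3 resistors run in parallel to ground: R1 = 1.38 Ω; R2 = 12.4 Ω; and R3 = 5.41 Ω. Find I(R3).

Equivalent of the parallel group: R_p = 1.010 Ω.
V_A = 5.25 × 1.010/9.160 = 0.5789 V.
Branch current I = V_A/R3 = 0.5789/5.41 = 0.1070 A.
(Check via current divider: I_total = 0.5731 A; share G_k/ΣG = 0.1867 → same result.)

I ≈ 0.107 A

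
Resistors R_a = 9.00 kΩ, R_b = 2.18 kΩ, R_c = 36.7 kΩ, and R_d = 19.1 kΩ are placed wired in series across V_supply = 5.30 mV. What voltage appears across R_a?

Series total: ΣR = 9.00 + 2.18 + 36.7 + 19.1 = 66.98 kΩ.
V = V_supply · R/ΣR = 5.30 × 0.1344 = 0.7122 mV.

V ≈ 0.712 mV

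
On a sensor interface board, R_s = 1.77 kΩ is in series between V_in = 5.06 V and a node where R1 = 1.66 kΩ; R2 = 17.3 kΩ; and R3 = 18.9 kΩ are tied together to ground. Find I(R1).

I ≈ 1.35 mA

Parallel bank: R_p = 1/(1/1.66 + 1/17.3 + 1/18.9) = 1.402 kΩ.
V_A = 5.06 × 1.402/3.172 = 2.237 V.
I(R1) = V_A / R1 = 2.237/1.66 = 1.347 mA.
(Equivalently: I_total = 1.595 mA, then current-divider fraction G_k/ΣG = 0.8447.)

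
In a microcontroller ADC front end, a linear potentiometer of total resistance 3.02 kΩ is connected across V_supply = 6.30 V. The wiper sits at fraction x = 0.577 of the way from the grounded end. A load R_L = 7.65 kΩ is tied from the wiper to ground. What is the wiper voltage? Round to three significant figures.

The pot divides into 1.277 kΩ above the wiper and 1.743 kΩ below.
(x·R_p) ‖ R_L = 1.419 kΩ.
V_out = 6.30 × 1.419/(1.277 + 1.419) = 3.316 V.

V_out ≈ 3.32 V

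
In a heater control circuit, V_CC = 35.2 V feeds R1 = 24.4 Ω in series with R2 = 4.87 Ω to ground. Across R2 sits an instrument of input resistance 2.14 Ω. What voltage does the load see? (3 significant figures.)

V_out ≈ 2.02 V

First combine the lower leg with the load: R2 ‖ R_L = 1.487 Ω.
Voltage divider with the loaded lower leg: V_out = 35.2 × 1.487/(24.4 + 1.487) = 35.2 × 0.05743 = 2.022 V.
(Unloaded it would be 5.86 V; the load pulls it down.)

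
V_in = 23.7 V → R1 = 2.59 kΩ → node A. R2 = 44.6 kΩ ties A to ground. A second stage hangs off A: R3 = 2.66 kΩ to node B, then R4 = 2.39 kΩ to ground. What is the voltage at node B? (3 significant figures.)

V_B ≈ 7.14 V

The second stage (R3 + R4 = 5.050 kΩ) loads node A in parallel with R2.
R2 ‖ (R3+R4) = 4.536 kΩ.
First divider: V_A = V_in · 4.536/(2.59 + 4.536) = 15.09 V.
Then the unloaded second divider: V_B = V_A × R4/(R3+R4) = 15.09 × 0.4733 = 7.140 V.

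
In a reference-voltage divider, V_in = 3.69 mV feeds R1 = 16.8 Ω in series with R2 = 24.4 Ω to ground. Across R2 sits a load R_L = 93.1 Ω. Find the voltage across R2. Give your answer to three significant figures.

The load sits in parallel with R2, giving an effective lower resistance R2' = R2·R_L/(R2+R_L) = 19.33 Ω.
Now apply the divider: V_out = 3.69 × 0.5351 = 1.974 mV.

V_out ≈ 1.97 mV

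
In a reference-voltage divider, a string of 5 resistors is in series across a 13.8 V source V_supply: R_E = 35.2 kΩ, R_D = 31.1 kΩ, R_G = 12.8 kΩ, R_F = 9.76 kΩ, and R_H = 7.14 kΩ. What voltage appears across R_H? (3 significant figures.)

V ≈ 1.03 V

Series total: ΣR = 35.2 + 31.1 + 12.8 + 9.76 + 7.14 = 96.00 kΩ.
By the voltage-divider rule, V = 13.8 × 7.140/96.00 = 1.026 V.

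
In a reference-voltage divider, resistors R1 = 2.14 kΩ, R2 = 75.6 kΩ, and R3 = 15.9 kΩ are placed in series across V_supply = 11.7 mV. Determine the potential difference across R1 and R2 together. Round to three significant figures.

Total series resistance ΣR = 2.14 + 75.6 + 15.9 = 93.64 kΩ.
R_{R1..R2} = 2.14 + 75.6 = 77.74 kΩ.
By the voltage-divider rule, V = 11.7 × 77.74/93.64 = 9.713 mV.

V ≈ 9.71 mV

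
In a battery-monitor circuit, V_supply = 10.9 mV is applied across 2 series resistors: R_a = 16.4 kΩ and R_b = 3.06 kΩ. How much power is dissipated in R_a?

The common current is I = 10.9/19.46 = 0.5601 µA.
P(R_a) = I²·R_a = (0.5601)² × 16.4 = 5.145 nW.

P ≈ 5.15 nW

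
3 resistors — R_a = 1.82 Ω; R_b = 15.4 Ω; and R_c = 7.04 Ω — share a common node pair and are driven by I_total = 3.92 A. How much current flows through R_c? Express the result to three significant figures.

I ≈ 0.736 A

Total conductance ΣG = 1/1.82 + 1/15.4 + 1/7.04 = 0.7564 (units of 1/Ω).
By the current-divider rule, I = I_total · G_k/ΣG = 3.92 × 0.1878 = 0.7361 A.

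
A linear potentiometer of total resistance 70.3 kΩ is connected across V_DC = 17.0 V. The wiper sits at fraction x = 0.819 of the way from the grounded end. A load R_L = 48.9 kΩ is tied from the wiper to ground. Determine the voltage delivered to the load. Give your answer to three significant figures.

V_out ≈ 11.5 V

Lower segment x·R_p = 57.58 kΩ; upper segment (1−x)·R_p = 12.72 kΩ.
R_L loads the lower segment: effective lower R = 26.44 kΩ.
Loaded-divider output: V_out = 17.0 × 0.6751 = 11.48 V.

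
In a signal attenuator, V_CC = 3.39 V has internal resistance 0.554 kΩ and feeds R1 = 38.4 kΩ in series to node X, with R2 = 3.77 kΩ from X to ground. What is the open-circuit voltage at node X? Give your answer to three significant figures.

V_th ≈ 0.299 V

R1' = 0.554 + 38.4 = 38.95 kΩ (source resistance + R1).
With X open, the divider is unloaded: V_th = 3.39 × 3.77/42.72 = 0.2991 V.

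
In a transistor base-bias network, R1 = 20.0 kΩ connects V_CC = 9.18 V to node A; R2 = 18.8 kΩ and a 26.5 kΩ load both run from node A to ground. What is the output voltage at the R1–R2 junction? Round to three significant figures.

V_out ≈ 3.26 V

The load sits in parallel with R2, giving an effective lower resistance R2' = R2·R_L/(R2+R_L) = 11.00 kΩ.
Voltage divider with the loaded lower leg: V_out = 9.18 × 11.00/(20.0 + 11.00) = 9.18 × 0.3548 = 3.257 V.
(Unloaded it would be 4.45 V; the load pulls it down.)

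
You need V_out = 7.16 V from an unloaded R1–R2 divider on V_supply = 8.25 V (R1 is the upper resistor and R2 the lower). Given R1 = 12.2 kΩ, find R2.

The divider ratio is R2/(R1+R2) = 7.16/8.25 = 0.8679.
R2 = R1 · 0.8679/(1 − 0.8679) = 80.14 kΩ.

R2 ≈ 80.1 kΩ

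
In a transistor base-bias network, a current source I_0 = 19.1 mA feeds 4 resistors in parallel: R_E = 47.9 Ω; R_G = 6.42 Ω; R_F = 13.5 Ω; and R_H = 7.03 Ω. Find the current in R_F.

I ≈ 3.60 mA

ΣG = 1/47.9 + 1/6.42 + 1/13.5 + 1/7.03 = 0.3930.
R_F takes the fraction G_k/ΣG = 0.07407/0.3930 = 0.1885, so I = 19.1 × 0.1885 = 3.600 mA.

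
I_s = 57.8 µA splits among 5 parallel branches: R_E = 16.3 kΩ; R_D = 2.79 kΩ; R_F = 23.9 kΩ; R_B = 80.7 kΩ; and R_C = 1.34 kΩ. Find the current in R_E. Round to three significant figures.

I ≈ 2.91 µA

Total conductance ΣG = 1/16.3 + 1/2.79 + 1/23.9 + 1/80.7 + 1/1.34 = 1.220 (units of 1/kΩ).
Current divider: I(R_E) = I_s · G_k/ΣG = 57.8 × (0.06135/1.220) = 57.8 × 0.05028 = 2.906 µA.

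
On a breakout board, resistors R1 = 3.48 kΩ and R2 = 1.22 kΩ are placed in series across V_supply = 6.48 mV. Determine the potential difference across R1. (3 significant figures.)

V ≈ 4.80 mV

ΣR = 3.48 + 1.22 = 4.700 kΩ.
Voltage divider: V = V_supply · (3.480 / 4.700) = 6.48 × 0.7404 = 4.798 mV.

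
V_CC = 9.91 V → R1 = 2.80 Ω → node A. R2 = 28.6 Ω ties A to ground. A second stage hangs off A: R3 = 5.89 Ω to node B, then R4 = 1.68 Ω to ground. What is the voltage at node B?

V_B ≈ 1.50 V

The second stage (R3 + R4 = 7.570 Ω) loads node A in parallel with R2.
R2 ‖ (R3+R4) = 5.986 Ω.
V_A = 9.91 × 5.986/(2.80 + 5.986) = 6.752 V.
V_B = V_A × 0.2219 = 1.498 V.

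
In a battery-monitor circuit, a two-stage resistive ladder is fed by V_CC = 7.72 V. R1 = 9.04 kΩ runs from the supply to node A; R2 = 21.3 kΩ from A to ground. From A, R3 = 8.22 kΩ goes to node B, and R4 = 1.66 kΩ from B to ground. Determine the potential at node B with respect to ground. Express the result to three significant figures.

Looking into the second stage from A: R3 + R4 = 9.880 kΩ appears in parallel with R2.
R2 ‖ (R3+R4) = 6.749 kΩ.
V_A = 7.72 × 6.749/(9.04 + 6.749) = 3.300 V.
Stage 2 is unloaded, so V_B = V_A · R4/(R3+R4) = 3.300 × 1.66/9.880 = 0.5545 V.

V_B ≈ 0.554 V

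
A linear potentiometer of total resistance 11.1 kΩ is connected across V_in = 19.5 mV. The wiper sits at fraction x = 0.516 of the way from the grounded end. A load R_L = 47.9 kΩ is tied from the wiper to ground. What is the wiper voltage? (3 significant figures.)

V_out ≈ 9.51 mV

The pot divides into 5.372 kΩ above the wiper and 5.728 kΩ below.
(x·R_p) ‖ R_L = 5.116 kΩ.
Loaded-divider output: V_out = 19.5 × 0.4878 = 9.512 mV.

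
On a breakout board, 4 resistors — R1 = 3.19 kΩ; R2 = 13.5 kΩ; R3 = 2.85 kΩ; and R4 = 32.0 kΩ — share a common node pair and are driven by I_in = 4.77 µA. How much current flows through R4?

Conductances: ΣG = 1/3.19 + 1/13.5 + 1/2.85 + 1/32.0 = 0.7697 (1/kΩ).
Current divider: I(R4) = I_in · G_k/ΣG = 4.77 × (0.03125/0.7697) = 4.77 × 0.04060 = 0.1937 µA.

I ≈ 0.194 µA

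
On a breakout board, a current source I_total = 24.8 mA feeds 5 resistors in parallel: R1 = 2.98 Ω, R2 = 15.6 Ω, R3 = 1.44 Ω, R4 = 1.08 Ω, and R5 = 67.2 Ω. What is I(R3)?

I ≈ 8.46 mA

ΣG = 1/2.98 + 1/15.6 + 1/1.44 + 1/1.08 + 1/67.2 = 2.035.
Current divider: I(R3) = I_total · G_k/ΣG = 24.8 × (0.6944/2.035) = 24.8 × 0.3413 = 8.463 mA.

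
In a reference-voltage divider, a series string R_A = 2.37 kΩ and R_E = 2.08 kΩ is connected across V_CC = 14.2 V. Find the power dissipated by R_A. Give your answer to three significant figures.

P ≈ 24.1 mW

Series current I = V_CC/ΣR = 14.2/4.450 = 3.191 mA.
P(R_A) = I²·R_A = (3.191)² × 2.37 = 24.13 mW.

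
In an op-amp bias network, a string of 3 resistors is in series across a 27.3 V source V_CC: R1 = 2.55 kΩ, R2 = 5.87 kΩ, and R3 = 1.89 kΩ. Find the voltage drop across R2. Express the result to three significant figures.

V ≈ 15.5 V

Total series resistance ΣR = 2.55 + 5.87 + 1.89 = 10.31 kΩ.
By the voltage-divider rule, V = 27.3 × 5.870/10.31 = 15.54 V.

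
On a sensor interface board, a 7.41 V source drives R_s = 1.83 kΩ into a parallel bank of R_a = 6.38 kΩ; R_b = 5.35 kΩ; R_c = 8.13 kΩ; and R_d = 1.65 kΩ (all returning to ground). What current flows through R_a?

I ≈ 0.392 mA

Combine the parallel branches: R_p = (1/6.38 + 1/5.35 + 1/8.13 + 1/1.65)⁻¹ = 0.9322 kΩ.
V_A by voltage divider: V_A = 7.41 × 0.9322/(1.83 + 0.9322) = 2.501 V.
I(R_a) = V_A / R_a = 2.501/6.38 = 0.3920 mA.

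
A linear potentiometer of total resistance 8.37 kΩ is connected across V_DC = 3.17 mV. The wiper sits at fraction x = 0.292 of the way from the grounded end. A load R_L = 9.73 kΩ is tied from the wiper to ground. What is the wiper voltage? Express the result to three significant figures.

Lower segment x·R_p = 2.444 kΩ; upper segment (1−x)·R_p = 5.926 kΩ.
Lower segment in parallel with the load: 2.444 ‖ 9.73 = 1.953 kΩ.
Loaded-divider output: V_out = 3.17 × 0.2479 = 0.7859 mV.

V_out ≈ 0.786 mV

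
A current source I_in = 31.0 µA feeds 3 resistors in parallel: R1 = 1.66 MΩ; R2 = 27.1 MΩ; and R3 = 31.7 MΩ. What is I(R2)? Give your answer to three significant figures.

I ≈ 1.71 µA

Conductances: ΣG = 1/1.66 + 1/27.1 + 1/31.7 = 0.6709 (1/MΩ).
R2 takes the fraction G_k/ΣG = 0.03690/0.6709 = 0.05500, so I = 31.0 × 0.05500 = 1.705 µA.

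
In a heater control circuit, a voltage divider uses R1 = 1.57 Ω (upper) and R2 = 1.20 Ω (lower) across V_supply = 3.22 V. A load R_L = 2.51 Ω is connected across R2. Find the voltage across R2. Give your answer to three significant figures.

First combine the lower leg with the load: R2 ‖ R_L = 0.8119 Ω.
Voltage divider with the loaded lower leg: V_out = 3.22 × 0.8119/(1.57 + 0.8119) = 3.22 × 0.3409 = 1.098 V.
(Unloaded it would be 1.39 V; the load pulls it down.)

V_out ≈ 1.10 V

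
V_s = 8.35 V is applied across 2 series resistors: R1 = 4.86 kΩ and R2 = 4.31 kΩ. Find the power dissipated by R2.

Series current I = V_s/ΣR = 8.35/9.170 = 0.9106 mA.
V(R2) = I·R = 3.925 V; P = V·I = 3.925 × 0.9106 = 3.574 mW.

P ≈ 3.57 mW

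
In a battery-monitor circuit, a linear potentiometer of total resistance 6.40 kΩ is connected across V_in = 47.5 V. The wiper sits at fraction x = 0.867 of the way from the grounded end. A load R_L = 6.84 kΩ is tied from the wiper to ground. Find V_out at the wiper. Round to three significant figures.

Lower segment x·R_p = 5.549 kΩ; upper segment (1−x)·R_p = 0.8512 kΩ.
R_L loads the lower segment: effective lower R = 3.064 kΩ.
Then V_out = V_in · 3.064/(0.8512 + 3.064) = 37.17 V.

V_out ≈ 37.2 V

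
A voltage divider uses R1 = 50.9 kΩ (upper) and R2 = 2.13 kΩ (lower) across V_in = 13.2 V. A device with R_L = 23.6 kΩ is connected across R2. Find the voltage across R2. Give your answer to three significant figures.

R2 ‖ R_L = (2.13 × 23.6)/(2.13 + 23.6) = 1.954 kΩ.
Now apply the divider: V_out = 13.2 × 0.03696 = 0.4879 V.
(Unloaded it would be 0.530 V; the load pulls it down.)

V_out ≈ 0.488 V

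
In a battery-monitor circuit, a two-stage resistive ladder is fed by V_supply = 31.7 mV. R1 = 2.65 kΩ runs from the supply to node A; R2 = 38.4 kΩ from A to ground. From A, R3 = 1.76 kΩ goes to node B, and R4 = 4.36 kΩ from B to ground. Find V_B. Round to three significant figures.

V_B ≈ 15.0 mV

Looking into the second stage from A: R3 + R4 = 6.120 kΩ appears in parallel with R2.
R2 ‖ (R3+R4) = 5.279 kΩ.
So V_A = 31.7 × 0.6658 = 21.10 mV.
Stage 2 is unloaded, so V_B = V_A · R4/(R3+R4) = 21.10 × 4.36/6.120 = 15.04 mV.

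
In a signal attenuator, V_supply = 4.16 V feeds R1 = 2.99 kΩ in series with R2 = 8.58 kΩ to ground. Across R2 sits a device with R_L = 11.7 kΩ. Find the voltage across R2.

First combine the lower leg with the load: R2 ‖ R_L = 4.950 kΩ.
Voltage divider with the loaded lower leg: V_out = 4.16 × 4.950/(2.99 + 4.950) = 4.16 × 0.6234 = 2.593 V.

V_out ≈ 2.59 V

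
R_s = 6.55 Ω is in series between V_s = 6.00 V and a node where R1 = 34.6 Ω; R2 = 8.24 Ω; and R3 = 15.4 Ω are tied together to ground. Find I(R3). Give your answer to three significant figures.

I ≈ 0.162 A

Combine the parallel branches: R_p = (1/34.6 + 1/8.24 + 1/15.4)⁻¹ = 4.647 Ω.
V_A = 6.00 × 4.647/11.20 = 2.490 V.
Branch current I = V_A/R3 = 2.490/15.4 = 0.1617 A.
(Check via current divider: I_total = 0.5359 A; share G_k/ΣG = 0.3017 → same result.)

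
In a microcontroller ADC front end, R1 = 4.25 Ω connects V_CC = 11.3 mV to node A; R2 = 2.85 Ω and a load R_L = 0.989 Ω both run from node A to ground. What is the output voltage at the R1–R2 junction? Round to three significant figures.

First combine the lower leg with the load: R2 ‖ R_L = 0.7342 Ω.
Then V_out = V_CC · R2'/(R1 + R2') = 11.3 × 0.7342/4.984 = 1.665 mV.

V_out ≈ 1.66 mV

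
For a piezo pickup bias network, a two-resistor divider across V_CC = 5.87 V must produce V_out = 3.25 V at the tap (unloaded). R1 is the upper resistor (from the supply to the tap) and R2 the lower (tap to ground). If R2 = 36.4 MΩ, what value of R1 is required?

The divider ratio is R2/(R1+R2) = 3.25/5.87 = 0.5537.
R1 = R2·(1/k − 1) = 36.4 × 0.8062 = 29.34 MΩ.

R1 ≈ 29.3 MΩ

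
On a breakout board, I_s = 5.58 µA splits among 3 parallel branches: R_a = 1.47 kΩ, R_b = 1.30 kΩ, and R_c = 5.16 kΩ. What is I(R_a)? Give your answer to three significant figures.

I ≈ 2.31 µA

ΣG = 1/1.47 + 1/1.30 + 1/5.16 = 1.643.
R_a takes the fraction G_k/ΣG = 0.6803/1.643 = 0.4140, so I = 5.58 × 0.4140 = 2.310 µA.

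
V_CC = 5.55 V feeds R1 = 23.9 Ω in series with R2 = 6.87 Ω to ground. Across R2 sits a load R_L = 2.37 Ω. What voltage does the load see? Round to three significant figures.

V_out ≈ 0.381 V

First combine the lower leg with the load: R2 ‖ R_L = 1.762 Ω.
Now apply the divider: V_out = 5.55 × 0.06867 = 0.3811 V.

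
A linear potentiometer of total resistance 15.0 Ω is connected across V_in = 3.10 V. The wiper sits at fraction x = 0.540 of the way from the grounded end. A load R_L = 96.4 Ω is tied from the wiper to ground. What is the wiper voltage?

V_out ≈ 1.61 V

The pot divides into 6.900 Ω above the wiper and 8.100 Ω below.
Lower segment in parallel with the load: 8.100 ‖ 96.4 = 7.472 Ω.
Then V_out = V_in · 7.472/(6.900 + 7.472) = 1.612 V.
(Unloaded: V_out = x·V_in = 1.67 V.)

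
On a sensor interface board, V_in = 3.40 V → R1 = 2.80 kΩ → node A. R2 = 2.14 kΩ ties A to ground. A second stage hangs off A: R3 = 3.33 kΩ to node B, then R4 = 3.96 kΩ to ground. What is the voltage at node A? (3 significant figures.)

Looking into the second stage from A: R3 + R4 = 7.290 kΩ appears in parallel with R2.
R2 ‖ (R3+R4) = 1.654 kΩ.
So V_A = 3.40 × 0.3714 = 1.263 V.

V_A ≈ 1.26 V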